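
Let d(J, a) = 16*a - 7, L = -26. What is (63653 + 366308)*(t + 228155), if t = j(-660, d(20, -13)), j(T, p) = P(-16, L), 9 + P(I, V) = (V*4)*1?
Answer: 98049166362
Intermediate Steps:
d(J, a) = -7 + 16*a
P(I, V) = -9 + 4*V (P(I, V) = -9 + (V*4)*1 = -9 + (4*V)*1 = -9 + 4*V)
j(T, p) = -113 (j(T, p) = -9 + 4*(-26) = -9 - 104 = -113)
t = -113
(63653 + 366308)*(t + 228155) = (63653 + 366308)*(-113 + 228155) = 429961*228042 = 98049166362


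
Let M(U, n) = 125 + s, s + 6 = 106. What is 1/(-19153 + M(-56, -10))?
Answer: -1/18928 ≈ -5.2832e-5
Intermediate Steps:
s = 100 (s = -6 + 106 = 100)
M(U, n) = 225 (M(U, n) = 125 + 100 = 225)
1/(-19153 + M(-56, -10)) = 1/(-19153 + 225) = 1/(-18928) = -1/18928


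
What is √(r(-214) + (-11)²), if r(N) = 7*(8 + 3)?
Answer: 3*√22 ≈ 14.071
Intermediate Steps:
r(N) = 77 (r(N) = 7*11 = 77)
√(r(-214) + (-11)²) = √(77 + (-11)²) = √(77 + 121) = √198 = 3*√22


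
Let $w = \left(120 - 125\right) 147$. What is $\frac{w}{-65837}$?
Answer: $\frac{735}{65837} \approx 0.011164$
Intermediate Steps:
$w = -735$ ($w = \left(-5\right) 147 = -735$)
$\frac{w}{-65837} = - \frac{735}{-65837} = \left(-735\right) \left(- \frac{1}{65837}\right) = \frac{735}{65837}$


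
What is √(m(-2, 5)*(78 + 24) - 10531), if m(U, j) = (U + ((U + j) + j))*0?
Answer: I*√10531 ≈ 102.62*I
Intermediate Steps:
m(U, j) = 0 (m(U, j) = (U + (U + 2*j))*0 = (2*U + 2*j)*0 = 0)
√(m(-2, 5)*(78 + 24) - 10531) = √(0*(78 + 24) - 10531) = √(0*102 - 10531) = √(0 - 10531) = √(-10531) = I*√10531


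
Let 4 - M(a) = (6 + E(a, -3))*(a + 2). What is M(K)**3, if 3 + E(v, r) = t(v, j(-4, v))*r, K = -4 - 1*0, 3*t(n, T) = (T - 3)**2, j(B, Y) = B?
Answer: -681472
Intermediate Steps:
t(n, T) = (-3 + T)**2/3 (t(n, T) = (T - 3)**2/3 = (-3 + T)**2/3)
K = -4 (K = -4 + 0 = -4)
E(v, r) = -3 + 49*r/3 (E(v, r) = -3 + ((-3 - 4)**2/3)*r = -3 + ((1/3)*(-7)**2)*r = -3 + ((1/3)*49)*r = -3 + 49*r/3)
M(a) = 96 + 46*a (M(a) = 4 - (6 + (-3 + (49/3)*(-3)))*(a + 2) = 4 - (6 + (-3 - 49))*(2 + a) = 4 - (6 - 52)*(2 + a) = 4 - (-46)*(2 + a) = 4 - (-92 - 46*a) = 4 + (92 + 46*a) = 96 + 46*a)
M(K)**3 = (96 + 46*(-4))**3 = (96 - 184)**3 = (-88)**3 = -681472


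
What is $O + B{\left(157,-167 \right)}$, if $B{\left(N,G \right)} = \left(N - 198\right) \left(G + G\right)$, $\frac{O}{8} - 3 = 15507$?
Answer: $137774$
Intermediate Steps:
$O = 124080$ ($O = 24 + 8 \cdot 15507 = 24 + 124056 = 124080$)
$B{\left(N,G \right)} = 2 G \left(-198 + N\right)$ ($B{\left(N,G \right)} = \left(-198 + N\right) 2 G = 2 G \left(-198 + N\right)$)
$O + B{\left(157,-167 \right)} = 124080 + 2 \left(-167\right) \left(-198 + 157\right) = 124080 + 2 \left(-167\right) \left(-41\right) = 124080 + 13694 = 137774$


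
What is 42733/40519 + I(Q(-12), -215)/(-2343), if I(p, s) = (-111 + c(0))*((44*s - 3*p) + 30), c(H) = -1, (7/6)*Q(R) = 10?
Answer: -42811118341/94936017 ≈ -450.95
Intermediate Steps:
Q(R) = 60/7 (Q(R) = (6/7)*10 = 60/7)
I(p, s) = -3360 - 4928*s + 336*p (I(p, s) = (-111 - 1)*((44*s - 3*p) + 30) = -112*((-3*p + 44*s) + 30) = -112*(30 - 3*p + 44*s) = -3360 - 4928*s + 336*p)
42733/40519 + I(Q(-12), -215)/(-2343) = 42733/40519 + (-3360 - 4928*(-215) + 336*(60/7))/(-2343) = 42733*(1/40519) + (-3360 + 1059520 + 2880)*(-1/2343) = 42733/40519 + 1059040*(-1/2343) = 42733/40519 - 1059040/2343 = -42811118341/94936017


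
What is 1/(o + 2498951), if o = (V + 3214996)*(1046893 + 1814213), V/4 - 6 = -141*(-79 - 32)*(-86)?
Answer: -1/6205518970993 ≈ -1.6115e-13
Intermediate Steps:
V = -5383920 (V = 24 + 4*(-141*(-79 - 32)*(-86)) = 24 + 4*(-141*(-111)*(-86)) = 24 + 4*(15651*(-86)) = 24 + 4*(-1345986) = 24 - 5383944 = -5383920)
o = -6205521469944 (o = (-5383920 + 3214996)*(1046893 + 1814213) = -2168924*2861106 = -6205521469944)
1/(o + 2498951) = 1/(-6205521469944 + 2498951) = 1/(-6205518970993) = -1/6205518970993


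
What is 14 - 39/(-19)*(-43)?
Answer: -1411/19 ≈ -74.263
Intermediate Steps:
14 - 39/(-19)*(-43) = 14 - 39*(-1/19)*(-43) = 14 + (39/19)*(-43) = 14 - 1677/19 = -1411/19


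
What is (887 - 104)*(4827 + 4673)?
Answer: 7438500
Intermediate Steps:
(887 - 104)*(4827 + 4673) = 783*9500 = 7438500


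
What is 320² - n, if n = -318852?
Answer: 421252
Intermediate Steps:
320² - n = 320² - 1*(-318852) = 102400 + 318852 = 421252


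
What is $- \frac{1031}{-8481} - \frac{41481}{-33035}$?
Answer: $\frac{385859446}{280169835} \approx 1.3772$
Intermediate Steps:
$- \frac{1031}{-8481} - \frac{41481}{-33035} = \left(-1031\right) \left(- \frac{1}{8481}\right) - - \frac{41481}{33035} = \frac{1031}{8481} + \frac{41481}{33035} = \frac{385859446}{280169835}$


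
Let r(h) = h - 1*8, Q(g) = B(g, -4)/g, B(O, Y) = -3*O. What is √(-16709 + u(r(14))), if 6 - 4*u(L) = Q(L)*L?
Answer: I*√16703 ≈ 129.24*I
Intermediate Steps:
Q(g) = -3 (Q(g) = (-3*g)/g = -3)
r(h) = -8 + h (r(h) = h - 8 = -8 + h)
u(L) = 3/2 + 3*L/4 (u(L) = 3/2 - (-3)*L/4 = 3/2 + 3*L/4)
√(-16709 + u(r(14))) = √(-16709 + (3/2 + 3*(-8 + 14)/4)) = √(-16709 + (3/2 + (¾)*6)) = √(-16709 + (3/2 + 9/2)) = √(-16709 + 6) = √(-16703) = I*√16703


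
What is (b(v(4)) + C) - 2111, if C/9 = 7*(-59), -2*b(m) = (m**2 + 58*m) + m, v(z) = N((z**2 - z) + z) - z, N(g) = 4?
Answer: -5828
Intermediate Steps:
v(z) = 4 - z
b(m) = -59*m/2 - m**2/2 (b(m) = -((m**2 + 58*m) + m)/2 = -(m**2 + 59*m)/2 = -59*m/2 - m**2/2)
C = -3717 (C = 9*(7*(-59)) = 9*(-413) = -3717)
(b(v(4)) + C) - 2111 = (-(4 - 1*4)*(59 + (4 - 1*4))/2 - 3717) - 2111 = (-(4 - 4)*(59 + (4 - 4))/2 - 3717) - 2111 = (-1/2*0*(59 + 0) - 3717) - 2111 = (-1/2*0*59 - 3717) - 2111 = (0 - 3717) - 2111 = -3717 - 2111 = -5828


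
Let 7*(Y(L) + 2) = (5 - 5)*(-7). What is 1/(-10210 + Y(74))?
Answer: -1/10212 ≈ -9.7924e-5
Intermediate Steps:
Y(L) = -2 (Y(L) = -2 + ((5 - 5)*(-7))/7 = -2 + (0*(-7))/7 = -2 + (⅐)*0 = -2 + 0 = -2)
1/(-10210 + Y(74)) = 1/(-10210 - 2) = 1/(-10212) = -1/10212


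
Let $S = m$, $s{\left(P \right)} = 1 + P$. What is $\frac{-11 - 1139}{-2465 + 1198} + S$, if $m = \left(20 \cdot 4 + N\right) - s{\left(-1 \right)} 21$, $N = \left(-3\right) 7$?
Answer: $\frac{75903}{1267} \approx 59.908$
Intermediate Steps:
$N = -21$
$m = 59$ ($m = \left(20 \cdot 4 - 21\right) - \left(1 - 1\right) 21 = \left(80 - 21\right) - 0 \cdot 21 = 59 - 0 = 59 + 0 = 59$)
$S = 59$
$\frac{-11 - 1139}{-2465 + 1198} + S = \frac{-11 - 1139}{-2465 + 1198} + 59 = - \frac{1150}{-1267} + 59 = \left(-1150\right) \left(- \frac{1}{1267}\right) + 59 = \frac{1150}{1267} + 59 = \frac{75903}{1267}$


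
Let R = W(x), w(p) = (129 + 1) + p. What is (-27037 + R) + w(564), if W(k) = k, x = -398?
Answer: -26741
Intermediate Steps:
w(p) = 130 + p
R = -398
(-27037 + R) + w(564) = (-27037 - 398) + (130 + 564) = -27435 + 694 = -26741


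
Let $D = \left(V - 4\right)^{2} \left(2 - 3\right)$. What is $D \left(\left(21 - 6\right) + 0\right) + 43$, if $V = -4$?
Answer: $-917$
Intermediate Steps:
$D = -64$ ($D = \left(-4 - 4\right)^{2} \left(2 - 3\right) = \left(-8\right)^{2} \left(-1\right) = 64 \left(-1\right) = -64$)
$D \left(\left(21 - 6\right) + 0\right) + 43 = - 64 \left(\left(21 - 6\right) + 0\right) + 43 = - 64 \left(15 + 0\right) + 43 = \left(-64\right) 15 + 43 = -960 + 43 = -917$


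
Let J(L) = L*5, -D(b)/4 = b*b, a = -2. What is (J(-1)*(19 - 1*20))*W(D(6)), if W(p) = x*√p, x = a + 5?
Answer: 180*I ≈ 180.0*I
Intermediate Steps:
D(b) = -4*b² (D(b) = -4*b*b = -4*b²)
x = 3 (x = -2 + 5 = 3)
J(L) = 5*L
W(p) = 3*√p
(J(-1)*(19 - 1*20))*W(D(6)) = ((5*(-1))*(19 - 1*20))*(3*√(-4*6²)) = (-5*(19 - 20))*(3*√(-4*36)) = (-5*(-1))*(3*√(-144)) = 5*(3*(12*I)) = 5*(36*I) = 180*I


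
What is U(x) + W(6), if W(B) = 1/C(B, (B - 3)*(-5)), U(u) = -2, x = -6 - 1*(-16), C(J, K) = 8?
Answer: -15/8 ≈ -1.8750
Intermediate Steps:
x = 10 (x = -6 + 16 = 10)
W(B) = ⅛ (W(B) = 1/8 = ⅛)
U(x) + W(6) = -2 + ⅛ = -15/8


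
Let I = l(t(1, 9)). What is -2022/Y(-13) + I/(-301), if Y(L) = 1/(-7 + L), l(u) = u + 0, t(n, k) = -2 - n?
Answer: 12172443/301 ≈ 40440.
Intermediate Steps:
l(u) = u
I = -3 (I = -2 - 1*1 = -2 - 1 = -3)
-2022/Y(-13) + I/(-301) = -2022/(1/(-7 - 13)) - 3/(-301) = -2022/(1/(-20)) - 3*(-1/301) = -2022/(-1/20) + 3/301 = -2022*(-20) + 3/301 = 40440 + 3/301 = 12172443/301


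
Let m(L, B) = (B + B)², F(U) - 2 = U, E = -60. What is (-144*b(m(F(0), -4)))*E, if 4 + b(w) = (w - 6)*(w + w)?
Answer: 64108800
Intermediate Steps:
F(U) = 2 + U
m(L, B) = 4*B² (m(L, B) = (2*B)² = 4*B²)
b(w) = -4 + 2*w*(-6 + w) (b(w) = -4 + (w - 6)*(w + w) = -4 + (-6 + w)*(2*w) = -4 + 2*w*(-6 + w))
(-144*b(m(F(0), -4)))*E = -144*(-4 - 48*(-4)² + 2*(4*(-4)²)²)*(-60) = -144*(-4 - 48*16 + 2*(4*16)²)*(-60) = -144*(-4 - 12*64 + 2*64²)*(-60) = -144*(-4 - 768 + 2*4096)*(-60) = -144*(-4 - 768 + 8192)*(-60) = -144*7420*(-60) = -1068480*(-60) = 64108800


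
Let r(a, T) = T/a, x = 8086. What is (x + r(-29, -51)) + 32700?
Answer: 1182845/29 ≈ 40788.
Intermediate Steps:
(x + r(-29, -51)) + 32700 = (8086 - 51/(-29)) + 32700 = (8086 - 51*(-1/29)) + 32700 = (8086 + 51/29) + 32700 = 234545/29 + 32700 = 1182845/29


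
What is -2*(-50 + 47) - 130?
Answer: -124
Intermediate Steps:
-2*(-50 + 47) - 130 = -2*(-3) - 130 = 6 - 130 = -124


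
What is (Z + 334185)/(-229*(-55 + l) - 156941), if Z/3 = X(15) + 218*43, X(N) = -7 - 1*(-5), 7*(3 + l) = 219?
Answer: -2536107/1055764 ≈ -2.4022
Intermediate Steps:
l = 198/7 (l = -3 + (⅐)*219 = -3 + 219/7 = 198/7 ≈ 28.286)
X(N) = -2 (X(N) = -7 + 5 = -2)
Z = 28116 (Z = 3*(-2 + 218*43) = 3*(-2 + 9374) = 3*9372 = 28116)
(Z + 334185)/(-229*(-55 + l) - 156941) = (28116 + 334185)/(-229*(-55 + 198/7) - 156941) = 362301/(-229*(-187/7) - 156941) = 362301/(42823/7 - 156941) = 362301/(-1055764/7) = 362301*(-7/1055764) = -2536107/1055764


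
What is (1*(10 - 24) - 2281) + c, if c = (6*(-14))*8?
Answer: -2967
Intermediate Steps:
c = -672 (c = -84*8 = -672)
(1*(10 - 24) - 2281) + c = (1*(10 - 24) - 2281) - 672 = (1*(-14) - 2281) - 672 = (-14 - 2281) - 672 = -2295 - 672 = -2967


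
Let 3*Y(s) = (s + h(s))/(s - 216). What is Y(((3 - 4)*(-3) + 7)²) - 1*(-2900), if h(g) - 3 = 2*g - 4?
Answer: 1008901/348 ≈ 2899.1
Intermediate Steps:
h(g) = -1 + 2*g (h(g) = 3 + (2*g - 4) = 3 + (-4 + 2*g) = -1 + 2*g)
Y(s) = (-1 + 3*s)/(3*(-216 + s)) (Y(s) = ((s + (-1 + 2*s))/(s - 216))/3 = ((-1 + 3*s)/(-216 + s))/3 = (-1 + 3*s)/(3*(-216 + s)))
Y(((3 - 4)*(-3) + 7)²) - 1*(-2900) = (-⅓ + ((3 - 4)*(-3) + 7)²)/(-216 + ((3 - 4)*(-3) + 7)²) - 1*(-2900) = (-⅓ + (-1*(-3) + 7)²)/(-216 + (-1*(-3) + 7)²) + 2900 = (-⅓ + (3 + 7)²)/(-216 + (3 + 7)²) + 2900 = (-⅓ + 10²)/(-216 + 10²) + 2900 = (-⅓ + 100)/(-216 + 100) + 2900 = (299/3)/(-116) + 2900 = -1/116*299/3 + 2900 = -299/348 + 2900 = 1008901/348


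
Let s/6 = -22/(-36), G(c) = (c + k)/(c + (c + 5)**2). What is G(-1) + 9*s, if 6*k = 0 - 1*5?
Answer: 2959/90 ≈ 32.878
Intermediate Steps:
k = -5/6 (k = (0 - 1*5)/6 = (0 - 5)/6 = (1/6)*(-5) = -5/6 ≈ -0.83333)
G(c) = (-5/6 + c)/(c + (5 + c)**2) (G(c) = (c - 5/6)/(c + (c + 5)**2) = (-5/6 + c)/(c + (5 + c)**2))
s = 11/3 (s = 6*(-22/(-36)) = 6*(-22*(-1/36)) = 6*(11/18) = 11/3 ≈ 3.6667)
G(-1) + 9*s = (-5/6 - 1)/(-1 + (5 - 1)**2) + 9*(11/3) = -11/6/(-1 + 4**2) + 33 = -11/6/(-1 + 16) + 33 = -11/6/15 + 33 = (1/15)*(-11/6) + 33 = -11/90 + 33 = 2959/90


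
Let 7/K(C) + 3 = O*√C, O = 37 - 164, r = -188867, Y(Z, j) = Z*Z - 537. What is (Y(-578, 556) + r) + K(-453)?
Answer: 50337933679/347926 + 127*I*√453/1043778 ≈ 1.4468e+5 + 0.0025897*I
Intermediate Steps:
Y(Z, j) = -537 + Z² (Y(Z, j) = Z² - 537 = -537 + Z²)
O = -127
K(C) = 7/(-3 - 127*√C)
(Y(-578, 556) + r) + K(-453) = ((-537 + (-578)²) - 188867) - 7/(3 + 127*√(-453)) = ((-537 + 334084) - 188867) - 7/(3 + 127*(I*√453)) = (333547 - 188867) - 7/(3 + 127*I*√453) = 144680 - 7/(3 + 127*I*√453)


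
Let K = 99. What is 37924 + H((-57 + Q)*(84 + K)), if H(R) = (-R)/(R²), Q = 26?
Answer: 215142853/5673 ≈ 37924.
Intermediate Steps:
H(R) = -1/R (H(R) = (-R)/R² = -1/R)
37924 + H((-57 + Q)*(84 + K)) = 37924 - 1/((-57 + 26)*(84 + 99)) = 37924 - 1/((-31*183)) = 37924 - 1/(-5673) = 37924 - 1*(-1/5673) = 37924 + 1/5673 = 215142853/5673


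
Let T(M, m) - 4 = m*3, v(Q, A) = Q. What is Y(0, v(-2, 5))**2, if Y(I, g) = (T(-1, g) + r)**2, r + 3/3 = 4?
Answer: 1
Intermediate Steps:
r = 3 (r = -1 + 4 = 3)
T(M, m) = 4 + 3*m (T(M, m) = 4 + m*3 = 4 + 3*m)
Y(I, g) = (7 + 3*g)**2 (Y(I, g) = ((4 + 3*g) + 3)**2 = (7 + 3*g)**2)
Y(0, v(-2, 5))**2 = ((7 + 3*(-2))**2)**2 = ((7 - 6)**2)**2 = (1**2)**2 = 1**2 = 1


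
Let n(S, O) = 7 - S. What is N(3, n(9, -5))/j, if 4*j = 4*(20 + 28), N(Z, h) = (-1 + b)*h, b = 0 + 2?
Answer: -1/24 ≈ -0.041667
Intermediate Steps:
b = 2
N(Z, h) = h (N(Z, h) = (-1 + 2)*h = 1*h = h)
j = 48 (j = (4*(20 + 28))/4 = (4*48)/4 = (¼)*192 = 48)
N(3, n(9, -5))/j = (7 - 1*9)/48 = (7 - 9)*(1/48) = -2*1/48 = -1/24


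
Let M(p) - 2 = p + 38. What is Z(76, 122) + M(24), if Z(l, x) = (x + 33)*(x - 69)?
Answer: 8279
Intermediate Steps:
M(p) = 40 + p (M(p) = 2 + (p + 38) = 2 + (38 + p) = 40 + p)
Z(l, x) = (-69 + x)*(33 + x) (Z(l, x) = (33 + x)*(-69 + x) = (-69 + x)*(33 + x))
Z(76, 122) + M(24) = (-2277 + 122² - 36*122) + (40 + 24) = (-2277 + 14884 - 4392) + 64 = 8215 + 64 = 8279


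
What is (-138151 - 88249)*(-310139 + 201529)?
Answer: 24589304000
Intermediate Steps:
(-138151 - 88249)*(-310139 + 201529) = -226400*(-108610) = 24589304000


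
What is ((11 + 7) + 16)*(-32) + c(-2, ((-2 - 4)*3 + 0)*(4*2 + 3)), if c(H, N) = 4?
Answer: -1084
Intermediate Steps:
((11 + 7) + 16)*(-32) + c(-2, ((-2 - 4)*3 + 0)*(4*2 + 3)) = ((11 + 7) + 16)*(-32) + 4 = (18 + 16)*(-32) + 4 = 34*(-32) + 4 = -1088 + 4 = -1084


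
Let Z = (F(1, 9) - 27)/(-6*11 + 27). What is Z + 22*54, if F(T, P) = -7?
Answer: 46366/39 ≈ 1188.9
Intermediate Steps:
Z = 34/39 (Z = (-7 - 27)/(-6*11 + 27) = -34/(-66 + 27) = -34/(-39) = -34*(-1/39) = 34/39 ≈ 0.87179)
Z + 22*54 = 34/39 + 22*54 = 34/39 + 1188 = 46366/39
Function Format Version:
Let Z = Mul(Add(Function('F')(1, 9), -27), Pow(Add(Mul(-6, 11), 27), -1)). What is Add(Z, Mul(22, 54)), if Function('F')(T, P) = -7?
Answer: Rational(46366, 39) ≈ 1188.9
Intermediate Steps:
Z = Rational(34, 39) (Z = Mul(Add(-7, -27), Pow(Add(Mul(-6, 11), 27), -1)) = Mul(-34, Pow(Add(-66, 27), -1)) = Mul(-34, Pow(-39, -1)) = Mul(-34, Rational(-1, 39)) = Rational(34, 39) ≈ 0.87179)
Add(Z, Mul(22, 54)) = Add(Rational(34, 39), Mul(22, 54)) = Add(Rational(34, 39), 1188) = Rational(46366, 39)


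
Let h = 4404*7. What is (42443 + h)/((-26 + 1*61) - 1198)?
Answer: -73271/1163 ≈ -63.002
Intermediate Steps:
h = 30828
(42443 + h)/((-26 + 1*61) - 1198) = (42443 + 30828)/((-26 + 1*61) - 1198) = 73271/((-26 + 61) - 1198) = 73271/(35 - 1198) = 73271/(-1163) = 73271*(-1/1163) = -73271/1163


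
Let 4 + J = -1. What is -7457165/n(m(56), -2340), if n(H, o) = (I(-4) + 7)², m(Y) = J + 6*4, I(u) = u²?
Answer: -7457165/529 ≈ -14097.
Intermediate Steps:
J = -5 (J = -4 - 1 = -5)
m(Y) = 19 (m(Y) = -5 + 6*4 = -5 + 24 = 19)
n(H, o) = 529 (n(H, o) = ((-4)² + 7)² = (16 + 7)² = 23² = 529)
-7457165/n(m(56), -2340) = -7457165/529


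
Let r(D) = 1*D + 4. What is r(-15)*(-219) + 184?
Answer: 2593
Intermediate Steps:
r(D) = 4 + D (r(D) = D + 4 = 4 + D)
r(-15)*(-219) + 184 = (4 - 15)*(-219) + 184 = -11*(-219) + 184 = 2409 + 184 = 2593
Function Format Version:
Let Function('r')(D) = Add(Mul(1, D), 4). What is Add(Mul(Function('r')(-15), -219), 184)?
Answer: 2593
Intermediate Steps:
Function('r')(D) = Add(4, D) (Function('r')(D) = Add(D, 4) = Add(4, D))
Add(Mul(Function('r')(-15), -219), 184) = Add(Mul(Add(4, -15), -219), 184) = Add(Mul(-11, -219), 184) = Add(2409, 184) = 2593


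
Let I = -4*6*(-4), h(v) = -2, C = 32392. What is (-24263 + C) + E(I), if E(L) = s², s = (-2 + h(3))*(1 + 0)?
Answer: 8145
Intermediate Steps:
s = -4 (s = (-2 - 2)*(1 + 0) = -4*1 = -4)
I = 96 (I = -24*(-4) = 96)
E(L) = 16 (E(L) = (-4)² = 16)
(-24263 + C) + E(I) = (-24263 + 32392) + 16 = 8129 + 16 = 8145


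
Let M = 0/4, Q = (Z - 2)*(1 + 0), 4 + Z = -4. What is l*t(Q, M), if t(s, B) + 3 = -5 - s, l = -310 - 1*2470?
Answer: -5560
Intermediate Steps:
Z = -8 (Z = -4 - 4 = -8)
l = -2780 (l = -310 - 2470 = -2780)
Q = -10 (Q = (-8 - 2)*(1 + 0) = -10*1 = -10)
M = 0 (M = 0*(¼) = 0)
t(s, B) = -8 - s (t(s, B) = -3 + (-5 - s) = -8 - s)
l*t(Q, M) = -2780*(-8 - 1*(-10)) = -2780*(-8 + 10) = -2780*2 = -5560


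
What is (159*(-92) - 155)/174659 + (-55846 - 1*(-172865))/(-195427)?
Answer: -23327418862/34133084393 ≈ -0.68343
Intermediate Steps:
(159*(-92) - 155)/174659 + (-55846 - 1*(-172865))/(-195427) = (-14628 - 155)*(1/174659) + (-55846 + 172865)*(-1/195427) = -14783*1/174659 + 117019*(-1/195427) = -14783/174659 - 117019/195427 = -23327418862/34133084393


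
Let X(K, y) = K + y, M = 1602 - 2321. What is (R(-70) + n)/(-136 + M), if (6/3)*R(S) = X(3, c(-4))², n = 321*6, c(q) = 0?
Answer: -429/190 ≈ -2.2579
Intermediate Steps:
M = -719
n = 1926
R(S) = 9/2 (R(S) = (3 + 0)²/2 = (½)*3² = (½)*9 = 9/2)
(R(-70) + n)/(-136 + M) = (9/2 + 1926)/(-136 - 719) = (3861/2)/(-855) = (3861/2)*(-1/855) = -429/190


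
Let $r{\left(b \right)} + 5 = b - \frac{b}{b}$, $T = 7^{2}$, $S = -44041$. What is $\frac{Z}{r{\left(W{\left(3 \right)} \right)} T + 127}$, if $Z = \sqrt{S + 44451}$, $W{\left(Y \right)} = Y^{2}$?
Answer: $\frac{\sqrt{410}}{274} \approx 0.0739$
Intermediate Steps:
$T = 49$
$Z = \sqrt{410}$ ($Z = \sqrt{-44041 + 44451} = \sqrt{410} \approx 20.248$)
$r{\left(b \right)} = -6 + b$ ($r{\left(b \right)} = -5 + \left(b - \frac{b}{b}\right) = -5 + \left(b - 1\right) = -5 + \left(-1 + b\right) = -6 + b$)
$\frac{Z}{r{\left(W{\left(3 \right)} \right)} T + 127} = \frac{\sqrt{410}}{\left(-6 + 3^{2}\right) 49 + 127} = \frac{\sqrt{410}}{\left(-6 + 9\right) 49 + 127} = \frac{\sqrt{410}}{3 \cdot 49 + 127} = \frac{\sqrt{410}}{147 + 127} = \frac{\sqrt{410}}{274}$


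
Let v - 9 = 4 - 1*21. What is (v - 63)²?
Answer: 5041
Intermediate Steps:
v = -8 (v = 9 + (4 - 1*21) = 9 + (4 - 21) = 9 - 17 = -8)
(v - 63)² = (-8 - 63)² = (-71)² = 5041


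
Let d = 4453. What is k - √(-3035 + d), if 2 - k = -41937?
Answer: 41939 - √1418 ≈ 41901.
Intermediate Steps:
k = 41939 (k = 2 - 1*(-41937) = 2 + 41937 = 41939)
k - √(-3035 + d) = 41939 - √(-3035 + 4453) = 41939 - √1418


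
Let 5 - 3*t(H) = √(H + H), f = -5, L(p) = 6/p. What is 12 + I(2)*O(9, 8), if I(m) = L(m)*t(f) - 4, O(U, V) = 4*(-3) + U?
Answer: 9 + 3*I*√10 ≈ 9.0 + 9.4868*I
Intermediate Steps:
O(U, V) = -12 + U
t(H) = 5/3 - √2*√H/3 (t(H) = 5/3 - √(H + H)/3 = 5/3 - √2*√H/3)
I(m) = -4 + 6*(5/3 - I*√10/3)/m (I(m) = (6/m)*(5/3 - √2*√(-5)/3) - 4 = (6/m)*(5/3 - √2*I*√5/3) - 4 = (6/m)*(5/3 - I*√10/3) - 4 = 6*(5/3 - I*√10/3)/m - 4 = -4 + 6*(5/3 - I*√10/3)/m)
12 + I(2)*O(9, 8) = 12 + (2*(5 - 2*2 - I*√10)/2)*(-12 + 9) = 12 + (2*(½)*(5 - 4 - I*√10))*(-3) = 12 + (2*(½)*(1 - I*√10))*(-3) = 12 + (1 - I*√10)*(-3) = 12 + (-3 + 3*I*√10) = 9 + 3*I*√10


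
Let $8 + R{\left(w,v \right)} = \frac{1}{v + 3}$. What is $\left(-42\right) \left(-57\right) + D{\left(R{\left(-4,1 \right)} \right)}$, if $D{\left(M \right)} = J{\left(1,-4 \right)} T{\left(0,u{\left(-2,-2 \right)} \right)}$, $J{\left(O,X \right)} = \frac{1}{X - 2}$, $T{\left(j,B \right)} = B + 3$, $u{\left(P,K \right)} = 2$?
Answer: $\frac{14359}{6} \approx 2393.2$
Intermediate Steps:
$T{\left(j,B \right)} = 3 + B$
$R{\left(w,v \right)} = -8 + \frac{1}{3 + v}$ ($R{\left(w,v \right)} = -8 + \frac{1}{v + 3} = -8 + \frac{1}{3 + v}$)
$J{\left(O,X \right)} = \frac{1}{-2 + X}$
$D{\left(M \right)} = - \frac{5}{6}$ ($D{\left(M \right)} = \frac{3 + 2}{-2 - 4} = \frac{1}{-6} \cdot 5 = \left(- \frac{1}{6}\right) 5 = - \frac{5}{6}$)
$\left(-42\right) \left(-57\right) + D{\left(R{\left(-4,1 \right)} \right)} = \left(-42\right) \left(-57\right) - \frac{5}{6} = 2394 - \frac{5}{6} = \frac{14359}{6}$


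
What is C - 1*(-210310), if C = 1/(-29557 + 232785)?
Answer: 42740880681/203228 ≈ 2.1031e+5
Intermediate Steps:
C = 1/203228 ≈ 4.9206e-6
C - 1*(-210310) = 1/203228 - 1*(-210310) = 1/203228 + 210310 = 42740880681/203228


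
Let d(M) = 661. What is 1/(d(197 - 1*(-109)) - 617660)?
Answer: -1/616999 ≈ -1.6207e-6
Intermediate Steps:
1/(d(197 - 1*(-109)) - 617660) = 1/(661 - 617660) = 1/(-616999) = -1/616999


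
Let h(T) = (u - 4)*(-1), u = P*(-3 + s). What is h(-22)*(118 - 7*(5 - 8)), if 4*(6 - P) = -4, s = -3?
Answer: 6394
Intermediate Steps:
P = 7 (P = 6 - ¼*(-4) = 6 + 1 = 7)
u = -42 (u = 7*(-3 - 3) = 7*(-6) = -42)
h(T) = 46 (h(T) = (-42 - 4)*(-1) = -46*(-1) = 46)
h(-22)*(118 - 7*(5 - 8)) = 46*(118 - 7*(5 - 8)) = 46*(118 - 7*(-3)) = 46*(118 + 21) = 46*139 = 6394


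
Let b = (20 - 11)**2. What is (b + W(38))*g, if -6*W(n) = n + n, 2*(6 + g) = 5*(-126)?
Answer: -21935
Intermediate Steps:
g = -321 (g = -6 + (5*(-126))/2 = -6 + (1/2)*(-630) = -6 - 315 = -321)
W(n) = -n/3 (W(n) = -(n + n)/6 = -n/3)
b = 81 (b = 9**2 = 81)
(b + W(38))*g = (81 - 1/3*38)*(-321) = (81 - 38/3)*(-321) = (205/3)*(-321) = -21935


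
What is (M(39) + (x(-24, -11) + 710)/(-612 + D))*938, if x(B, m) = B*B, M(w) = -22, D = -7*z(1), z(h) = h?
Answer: -13979952/619 ≈ -22585.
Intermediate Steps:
D = -7 (D = -7*1 = -7)
x(B, m) = B**2
(M(39) + (x(-24, -11) + 710)/(-612 + D))*938 = (-22 + ((-24)**2 + 710)/(-612 - 7))*938 = (-22 + (576 + 710)/(-619))*938 = (-22 + 1286*(-1/619))*938 = (-22 - 1286/619)*938 = -14904/619*938 = -13979952/619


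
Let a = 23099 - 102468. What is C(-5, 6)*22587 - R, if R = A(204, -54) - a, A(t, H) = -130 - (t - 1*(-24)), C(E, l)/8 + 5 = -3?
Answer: -1524579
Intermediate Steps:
C(E, l) = -64 (C(E, l) = -40 + 8*(-3) = -40 - 24 = -64)
a = -79369
A(t, H) = -154 - t (A(t, H) = -130 - (t + 24) = -130 - (24 + t) = -130 + (-24 - t) = -154 - t)
R = 79011 (R = (-154 - 1*204) - 1*(-79369) = (-154 - 204) + 79369 = -358 + 79369 = 79011)
C(-5, 6)*22587 - R = -64*22587 - 1*79011 = -1445568 - 79011 = -1524579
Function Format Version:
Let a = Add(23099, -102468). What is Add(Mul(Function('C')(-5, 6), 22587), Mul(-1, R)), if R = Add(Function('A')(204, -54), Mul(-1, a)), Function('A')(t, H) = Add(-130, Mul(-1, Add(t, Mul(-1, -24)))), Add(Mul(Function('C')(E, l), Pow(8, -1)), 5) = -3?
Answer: -1524579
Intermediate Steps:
Function('C')(E, l) = -64 (Function('C')(E, l) = Add(-40, Mul(8, -3)) = Add(-40, -24) = -64)
a = -79369
Function('A')(t, H) = Add(-154, Mul(-1, t)) (Function('A')(t, H) = Add(-130, Mul(-1, Add(t, 24))) = Add(-130, Mul(-1, Add(24, t))) = Add(-130, Add(-24, Mul(-1, t))) = Add(-154, Mul(-1, t)))
R = 79011 (R = Add(Add(-154, Mul(-1, 204)), Mul(-1, -79369)) = Add(Add(-154, -204), 79369) = Add(-358, 79369) = 79011)
Add(Mul(Function('C')(-5, 6), 22587), Mul(-1, R)) = Add(Mul(-64, 22587), Mul(-1, 79011)) = Add(-1445568, -79011) = -1524579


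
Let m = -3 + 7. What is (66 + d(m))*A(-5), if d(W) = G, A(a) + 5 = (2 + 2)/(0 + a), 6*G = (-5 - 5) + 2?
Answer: -5626/15 ≈ -375.07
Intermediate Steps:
m = 4
G = -4/3 (G = ((-5 - 5) + 2)/6 = (-10 + 2)/6 = (⅙)*(-8) = -4/3 ≈ -1.3333)
A(a) = -5 + 4/a (A(a) = -5 + (2 + 2)/(0 + a) = -5 + 4/a)
d(W) = -4/3
(66 + d(m))*A(-5) = (66 - 4/3)*(-5 + 4/(-5)) = 194*(-5 + 4*(-⅕))/3 = 194*(-5 - ⅘)/3 = (194/3)*(-29/5) = -5626/15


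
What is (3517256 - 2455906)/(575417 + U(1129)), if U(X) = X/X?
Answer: 530675/287709 ≈ 1.8445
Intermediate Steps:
U(X) = 1
(3517256 - 2455906)/(575417 + U(1129)) = (3517256 - 2455906)/(575417 + 1) = 1061350/575418 = 1061350*(1/575418) = 530675/287709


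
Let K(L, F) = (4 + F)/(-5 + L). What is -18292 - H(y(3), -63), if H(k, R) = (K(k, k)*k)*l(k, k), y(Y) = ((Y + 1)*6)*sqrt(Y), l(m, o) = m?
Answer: -34171820/1703 - 373248*sqrt(3)/1703 ≈ -20445.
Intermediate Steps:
K(L, F) = (4 + F)/(-5 + L)
y(Y) = sqrt(Y)*(6 + 6*Y) (y(Y) = ((1 + Y)*6)*sqrt(Y) = (6 + 6*Y)*sqrt(Y) = sqrt(Y)*(6 + 6*Y))
H(k, R) = k**2*(4 + k)/(-5 + k) (H(k, R) = (((4 + k)/(-5 + k))*k)*k = (k*(4 + k)/(-5 + k))*k = k**2*(4 + k)/(-5 + k))
-18292 - H(y(3), -63) = -18292 - (6*sqrt(3)*(1 + 3))**2*(4 + 6*sqrt(3)*(1 + 3))/(-5 + 6*sqrt(3)*(1 + 3)) = -18292 - (6*sqrt(3)*4)**2*(4 + 6*sqrt(3)*4)/(-5 + 6*sqrt(3)*4) = -18292 - (24*sqrt(3))**2*(4 + 24*sqrt(3))/(-5 + 24*sqrt(3)) = -18292 - 1728*(4 + 24*sqrt(3))/(-5 + 24*sqrt(3))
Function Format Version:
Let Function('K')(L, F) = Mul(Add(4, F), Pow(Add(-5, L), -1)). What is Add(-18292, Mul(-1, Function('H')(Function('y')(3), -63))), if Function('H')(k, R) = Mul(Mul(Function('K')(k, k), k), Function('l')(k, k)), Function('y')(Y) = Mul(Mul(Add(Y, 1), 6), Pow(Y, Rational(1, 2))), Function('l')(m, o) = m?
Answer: Add(Rational(-34171820, 1703), Mul(Rational(-373248, 1703), Pow(3, Rational(1, 2)))) ≈ -20445.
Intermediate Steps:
Function('K')(L, F) = Mul(Pow(Add(-5, L), -1), Add(4, F))
Function('y')(Y) = Mul(Pow(Y, Rational(1, 2)), Add(6, Mul(6, Y))) (Function('y')(Y) = Mul(Mul(Add(1, Y), 6), Pow(Y, Rational(1, 2))) = Mul(Add(6, Mul(6, Y)), Pow(Y, Rational(1, 2))) = Mul(Pow(Y, Rational(1, 2)), Add(6, Mul(6, Y))))
Function('H')(k, R) = Mul(Pow(k, 2), Pow(Add(-5, k), -1), Add(4, k)) (Function('H')(k, R) = Mul(Mul(Mul(Pow(Add(-5, k), -1), Add(4, k)), k), k) = Mul(Mul(k, Pow(Add(-5, k), -1), Add(4, k)), k) = Mul(Pow(k, 2), Pow(Add(-5, k), -1), Add(4, k)))
Add(-18292, Mul(-1, Function('H')(Function('y')(3), -63))) = Add(-18292, Mul(-1, Mul(Pow(Mul(6, Pow(3, Rational(1, 2)), Add(1, 3)), 2), Pow(Add(-5, Mul(6, Pow(3, Rational(1, 2)), Add(1, 3))), -1), Add(4, Mul(6, Pow(3, Rational(1, 2)), Add(1, 3)))))) = Add(-18292, Mul(-1, Mul(Pow(Mul(6, Pow(3, Rational(1, 2)), 4), 2), Pow(Add(-5, Mul(6, Pow(3, Rational(1, 2)), 4)), -1), Add(4, Mul(6, Pow(3, Rational(1, 2)), 4))))) = Add(-18292, Mul(-1, Mul(Pow(Mul(24, Pow(3, Rational(1, 2))), 2), Pow(Add(-5, Mul(24, Pow(3, Rational(1, 2)))), -1), Add(4, Mul(24, Pow(3, Rational(1, 2))))))) = Add(-18292, Mul(-1, Mul(1728, Pow(Add(-5, Mul(24, Pow(3, Rational(1, 2)))), -1), Add(4, Mul(24, Pow(3, Rational(1, 2))))))) = Add(-18292, Mul(-1728, Pow(Add(-5, Mul(24, Pow(3, Rational(1, 2)))), -1), Add(4, Mul(24, Pow(3, Rational(1, 2))))))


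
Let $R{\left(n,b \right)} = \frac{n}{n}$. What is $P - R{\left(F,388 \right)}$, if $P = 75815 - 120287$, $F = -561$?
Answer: $-44473$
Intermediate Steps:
$R{\left(n,b \right)} = 1$
$P = -44472$ ($P = 75815 - 120287 = -44472$)
$P - R{\left(F,388 \right)} = -44472 - 1 = -44473$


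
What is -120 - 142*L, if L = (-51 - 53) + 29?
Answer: 10530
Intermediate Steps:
L = -75 (L = -104 + 29 = -75)
-120 - 142*L = -120 - 142*(-75) = -120 + 10650 = 10530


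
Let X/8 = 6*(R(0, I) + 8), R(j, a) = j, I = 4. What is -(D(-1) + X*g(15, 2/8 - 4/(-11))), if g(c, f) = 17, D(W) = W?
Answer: -6527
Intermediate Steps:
X = 384 (X = 8*(6*(0 + 8)) = 8*(6*8) = 8*48 = 384)
-(D(-1) + X*g(15, 2/8 - 4/(-11))) = -(-1 + 384*17) = -(-1 + 6528) = -1*6527 = -6527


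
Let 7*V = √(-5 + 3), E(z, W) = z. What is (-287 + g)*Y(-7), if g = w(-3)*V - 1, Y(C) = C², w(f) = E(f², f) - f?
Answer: -14112 + 84*I*√2 ≈ -14112.0 + 118.79*I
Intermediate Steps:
w(f) = f² - f
V = I*√2/7 (V = √(-5 + 3)/7 = √(-2)/7 = (I*√2)/7 = I*√2/7 ≈ 0.20203*I)
g = -1 + 12*I*√2/7 (g = (-3*(-1 - 3))*(I*√2/7) - 1 = (-3*(-4))*(I*√2/7) - 1 = 12*(I*√2/7) - 1 = 12*I*√2/7 - 1 = -1 + 12*I*√2/7 ≈ -1.0 + 2.4244*I)
(-287 + g)*Y(-7) = (-287 + (-1 + 12*I*√2/7))*(-7)² = (-288 + 12*I*√2/7)*49 = -14112 + 84*I*√2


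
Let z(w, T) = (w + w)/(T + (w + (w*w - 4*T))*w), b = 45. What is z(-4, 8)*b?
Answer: -45/11 ≈ -4.0909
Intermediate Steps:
z(w, T) = 2*w/(T + w*(w + w**2 - 4*T)) (z(w, T) = (2*w)/(T + (w + (w**2 - 4*T))*w) = (2*w)/(T + (w + w**2 - 4*T)*w) = (2*w)/(T + w*(w + w**2 - 4*T)) = 2*w/(T + w*(w + w**2 - 4*T)))
z(-4, 8)*b = (2*(-4)/(8 + (-4)**2 + (-4)**3 - 4*8*(-4)))*45 = (2*(-4)/(8 + 16 - 64 + 128))*45 = (2*(-4)/88)*45 = (2*(-4)*(1/88))*45 = -1/11*45 = -45/11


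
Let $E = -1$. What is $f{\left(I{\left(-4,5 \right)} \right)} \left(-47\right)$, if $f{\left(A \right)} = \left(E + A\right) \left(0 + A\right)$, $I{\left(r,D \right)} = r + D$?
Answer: $0$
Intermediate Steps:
$I{\left(r,D \right)} = D + r$
$f{\left(A \right)} = A \left(-1 + A\right)$ ($f{\left(A \right)} = \left(-1 + A\right) \left(0 + A\right) = \left(-1 + A\right) A = A \left(-1 + A\right)$)
$f{\left(I{\left(-4,5 \right)} \right)} \left(-47\right) = \left(5 - 4\right) \left(-1 + \left(5 - 4\right)\right) \left(-47\right) = 1 \left(-1 + 1\right) \left(-47\right) = 1 \cdot 0 \left(-47\right) = 0 \left(-47\right) = 0$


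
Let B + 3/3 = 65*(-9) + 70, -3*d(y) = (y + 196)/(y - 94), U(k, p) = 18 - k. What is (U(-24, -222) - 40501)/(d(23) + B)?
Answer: 2872589/36563 ≈ 78.565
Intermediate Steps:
d(y) = -(196 + y)/(3*(-94 + y)) (d(y) = -(y + 196)/(3*(y - 94)) = -(196 + y)/(3*(-94 + y)))
B = -516 (B = -1 + (65*(-9) + 70) = -1 + (-585 + 70) = -1 - 515 = -516)
(U(-24, -222) - 40501)/(d(23) + B) = ((18 - 1*(-24)) - 40501)/((-196 - 1*23)/(3*(-94 + 23)) - 516) = ((18 + 24) - 40501)/((⅓)*(-196 - 23)/(-71) - 516) = (42 - 40501)/((⅓)*(-1/71)*(-219) - 516) = -40459/(73/71 - 516) = -40459/(-36563/71) = -40459*(-71/36563) = 2872589/36563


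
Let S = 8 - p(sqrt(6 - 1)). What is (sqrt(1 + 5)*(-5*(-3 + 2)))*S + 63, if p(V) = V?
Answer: 63 + 5*sqrt(6)*(8 - sqrt(5)) ≈ 133.59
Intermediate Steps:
S = 8 - sqrt(5) (S = 8 - sqrt(6 - 1) = 8 - sqrt(5) ≈ 5.7639)
(sqrt(1 + 5)*(-5*(-3 + 2)))*S + 63 = (sqrt(1 + 5)*(-5*(-3 + 2)))*(8 - sqrt(5)) + 63 = (sqrt(6)*(-5*(-1)))*(8 - sqrt(5)) + 63 = (sqrt(6)*5)*(8 - sqrt(5)) + 63 = (5*sqrt(6))*(8 - sqrt(5)) + 63 = 5*sqrt(6)*(8 - sqrt(5)) + 63 = 63 + 5*sqrt(6)*(8 - sqrt(5))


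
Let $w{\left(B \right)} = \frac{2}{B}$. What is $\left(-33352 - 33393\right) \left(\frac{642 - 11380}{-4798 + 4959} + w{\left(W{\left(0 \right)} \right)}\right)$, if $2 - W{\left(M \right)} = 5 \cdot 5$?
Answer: $\frac{102520320}{23} \approx 4.4574 \cdot 10^{6}$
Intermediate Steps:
$W{\left(M \right)} = -23$ ($W{\left(M \right)} = 2 - 5 \cdot 5 = 2 - 25 = -23$)
$\left(-33352 - 33393\right) \left(\frac{642 - 11380}{-4798 + 4959} + w{\left(W{\left(0 \right)} \right)}\right) = \left(-33352 - 33393\right) \left(\frac{642 - 11380}{-4798 + 4959} + \frac{2}{-23}\right) = - 66745 \left(- \frac{10738}{161} + 2 \left(- \frac{1}{23}\right)\right) = - 66745 \left(\left(-10738\right) \frac{1}{161} - \frac{2}{23}\right) = - 66745 \left(- \frac{1534}{23} - \frac{2}{23}\right) = \left(-66745\right) \left(- \frac{1536}{23}\right) = \frac{102520320}{23}$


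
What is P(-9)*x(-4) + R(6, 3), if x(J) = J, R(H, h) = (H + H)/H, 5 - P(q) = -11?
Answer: -62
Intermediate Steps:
P(q) = 16 (P(q) = 5 - 1*(-11) = 5 + 11 = 16)
R(H, h) = 2 (R(H, h) = (2*H)/H = 2)
P(-9)*x(-4) + R(6, 3) = 16*(-4) + 2 = -64 + 2 = -62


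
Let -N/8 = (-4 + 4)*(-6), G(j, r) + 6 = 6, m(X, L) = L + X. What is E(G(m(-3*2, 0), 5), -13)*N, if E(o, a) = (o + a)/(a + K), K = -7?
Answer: 0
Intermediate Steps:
G(j, r) = 0 (G(j, r) = -6 + 6 = 0)
E(o, a) = (a + o)/(-7 + a) (E(o, a) = (o + a)/(a - 7) = (a + o)/(-7 + a))
N = 0 (N = -8*(-4 + 4)*(-6) = -0*(-6) = -8*0 = 0)
E(G(m(-3*2, 0), 5), -13)*N = ((-13 + 0)/(-7 - 13))*0 = (-13/(-20))*0 = -1/20*(-13)*0 = (13/20)*0 = 0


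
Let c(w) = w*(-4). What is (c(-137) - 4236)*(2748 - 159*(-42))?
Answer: -34763088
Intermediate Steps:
c(w) = -4*w
(c(-137) - 4236)*(2748 - 159*(-42)) = (-4*(-137) - 4236)*(2748 - 159*(-42)) = (548 - 4236)*(2748 + 6678) = -3688*9426 = -34763088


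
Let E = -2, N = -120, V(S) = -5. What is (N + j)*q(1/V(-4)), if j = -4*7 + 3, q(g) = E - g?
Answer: 261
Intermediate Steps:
q(g) = -2 - g
j = -25 (j = -28 + 3 = -25)
(N + j)*q(1/V(-4)) = (-120 - 25)*(-2 - 1/(-5)) = -145*(-2 - 1*(-⅕)) = -145*(-2 + ⅕) = -145*(-9/5) = 261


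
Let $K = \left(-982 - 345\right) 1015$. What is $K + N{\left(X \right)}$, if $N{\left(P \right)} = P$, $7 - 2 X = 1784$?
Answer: $- \frac{2695587}{2} \approx -1.3478 \cdot 10^{6}$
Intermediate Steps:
$X = - \frac{1777}{2}$ ($X = \frac{7}{2} - 892 = - \frac{1777}{2} \approx -888.5$)
$K = -1346905$ ($K = \left(-1327\right) 1015 = -1346905$)
$K + N{\left(X \right)} = -1346905 - \frac{1777}{2} = - \frac{2695587}{2}$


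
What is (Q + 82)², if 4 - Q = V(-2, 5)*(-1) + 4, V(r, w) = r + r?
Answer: 6084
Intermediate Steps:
V(r, w) = 2*r
Q = -4 (Q = 4 - ((2*(-2))*(-1) + 4) = 4 - (-4*(-1) + 4) = 4 - (4 + 4) = 4 - 1*8 = 4 - 8 = -4)
(Q + 82)² = (-4 + 82)² = 78² = 6084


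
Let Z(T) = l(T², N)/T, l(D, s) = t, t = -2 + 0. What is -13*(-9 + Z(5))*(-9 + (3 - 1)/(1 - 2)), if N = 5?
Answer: -6721/5 ≈ -1344.2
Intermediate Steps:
t = -2
l(D, s) = -2
Z(T) = -2/T
-13*(-9 + Z(5))*(-9 + (3 - 1)/(1 - 2)) = -13*(-9 - 2/5)*(-9 + (3 - 1)/(1 - 2)) = -13*(-9 - 2*⅕)*(-9 + 2/(-1)) = -13*(-9 - ⅖)*(-9 + 2*(-1)) = -(-611)*(-9 - 2)/5 = -(-611)*(-11)/5 = -13*517/5 = -6721/5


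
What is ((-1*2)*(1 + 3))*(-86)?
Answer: 688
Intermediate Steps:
((-1*2)*(1 + 3))*(-86) = -2*4*(-86) = -8*(-86) = 688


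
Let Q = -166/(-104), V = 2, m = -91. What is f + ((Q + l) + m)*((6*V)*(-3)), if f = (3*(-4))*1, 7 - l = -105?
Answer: -10731/13 ≈ -825.46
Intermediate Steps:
l = 112 (l = 7 - 1*(-105) = 7 + 105 = 112)
Q = 83/52 (Q = -166*(-1/104) = 83/52 ≈ 1.5962)
f = -12 (f = -12*1 = -12)
f + ((Q + l) + m)*((6*V)*(-3)) = -12 + ((83/52 + 112) - 91)*((6*2)*(-3)) = -12 + (5907/52 - 91)*(12*(-3)) = -12 + (1175/52)*(-36) = -12 - 10575/13 = -10731/13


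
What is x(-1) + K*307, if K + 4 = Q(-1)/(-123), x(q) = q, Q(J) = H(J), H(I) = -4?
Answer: -149939/123 ≈ -1219.0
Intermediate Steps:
Q(J) = -4
K = -488/123 (K = -4 - 4/(-123) = -4 - 4*(-1/123) = -4 + 4/123 = -488/123 ≈ -3.9675)
x(-1) + K*307 = -1 - 488/123*307 = -1 - 149816/123 = -149939/123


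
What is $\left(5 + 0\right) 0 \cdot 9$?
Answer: $0$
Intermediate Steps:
$\left(5 + 0\right) 0 \cdot 9 = 5 \cdot 0 \cdot 9 = 0 \cdot 9 = 0$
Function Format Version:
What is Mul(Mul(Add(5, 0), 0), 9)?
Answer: 0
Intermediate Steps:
Mul(Mul(Add(5, 0), 0), 9) = Mul(Mul(5, 0), 9) = Mul(0, 9) = 0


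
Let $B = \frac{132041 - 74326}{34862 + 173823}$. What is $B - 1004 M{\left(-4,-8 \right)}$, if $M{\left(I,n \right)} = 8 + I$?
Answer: $- \frac{167604249}{41737} \approx -4015.7$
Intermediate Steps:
$B = \frac{11543}{41737}$ ($B = \frac{57715}{208685} = 57715 \cdot \frac{1}{208685} = \frac{11543}{41737} \approx 0.27657$)
$B - 1004 M{\left(-4,-8 \right)} = \frac{11543}{41737} - 1004 \left(8 - 4\right) = \frac{11543}{41737} - 4016 = - \frac{167604249}{41737}$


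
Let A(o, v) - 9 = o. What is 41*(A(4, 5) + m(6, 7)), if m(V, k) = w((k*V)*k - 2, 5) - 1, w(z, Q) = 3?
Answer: 615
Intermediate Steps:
A(o, v) = 9 + o
m(V, k) = 2 (m(V, k) = 3 - 1 = 2)
41*(A(4, 5) + m(6, 7)) = 41*((9 + 4) + 2) = 41*(13 + 2) = 41*15 = 615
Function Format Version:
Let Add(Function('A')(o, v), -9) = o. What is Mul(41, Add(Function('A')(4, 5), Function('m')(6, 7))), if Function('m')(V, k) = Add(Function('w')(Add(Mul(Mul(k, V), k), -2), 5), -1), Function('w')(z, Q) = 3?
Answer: 615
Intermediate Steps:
Function('A')(o, v) = Add(9, o)
Function('m')(V, k) = 2 (Function('m')(V, k) = Add(3, -1) = 2)
Mul(41, Add(Function('A')(4, 5), Function('m')(6, 7))) = Mul(41, Add(Add(9, 4), 2)) = Mul(41, Add(13, 2)) = Mul(41, 15) = 615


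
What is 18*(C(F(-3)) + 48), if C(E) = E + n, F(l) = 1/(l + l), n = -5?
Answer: 771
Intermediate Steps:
F(l) = 1/(2*l)
C(E) = -5 + E (C(E) = E - 5 = -5 + E)
18*(C(F(-3)) + 48) = 18*((-5 + (½)/(-3)) + 48) = 18*((-5 + (½)*(-⅓)) + 48) = 18*((-5 - ⅙) + 48) = 18*(-31/6 + 48) = 18*(257/6) = 771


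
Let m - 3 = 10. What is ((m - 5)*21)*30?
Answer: 5040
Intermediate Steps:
m = 13 (m = 3 + 10 = 13)
((m - 5)*21)*30 = ((13 - 5)*21)*30 = (8*21)*30 = 168*30 = 5040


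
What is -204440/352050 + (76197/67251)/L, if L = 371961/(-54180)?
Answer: -24323711719592/32616453554565 ≈ -0.74575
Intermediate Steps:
L = -41329/6020 (L = 371961*(-1/54180) = -41329/6020 ≈ -6.8653)
-204440/352050 + (76197/67251)/L = -204440/352050 + (76197/67251)/(-41329/6020) = -204440*1/352050 + (76197*(1/67251))*(-6020/41329) = -20444/35205 + (25399/22417)*(-6020/41329) = -20444/35205 - 152901980/926472193 = -24323711719592/32616453554565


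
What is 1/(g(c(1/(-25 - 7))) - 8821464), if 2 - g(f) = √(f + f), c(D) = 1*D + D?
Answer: -70571696/622545534539553 + 2*I*√2/622545534539553 ≈ -1.1336e-7 + 4.5433e-15*I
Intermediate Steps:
c(D) = 2*D (c(D) = D + D = 2*D)
g(f) = 2 - √2*√f (g(f) = 2 - √(f + f) = 2 - √(2*f) = 2 - √2*√f)
1/(g(c(1/(-25 - 7))) - 8821464) = 1/((2 - √2*√(2/(-25 - 7))) - 8821464) = 1/((2 - √2*√(2/(-32))) - 8821464) = 1/((2 - √2*√(2*(-1/32))) - 8821464) = 1/((2 - √2*√(-1/16)) - 8821464) = 1/((2 - √2*I/4) - 8821464) = 1/((2 - I*√2/4) - 8821464) = 1/(-8821462 - I*√2/4)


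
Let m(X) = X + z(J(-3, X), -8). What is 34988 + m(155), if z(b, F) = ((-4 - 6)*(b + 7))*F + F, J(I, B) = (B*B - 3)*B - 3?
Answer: 297908255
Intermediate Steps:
J(I, B) = -3 + B*(-3 + B²) (J(I, B) = (B² - 3)*B - 3 = (-3 + B²)*B - 3 = B*(-3 + B²) - 3 = -3 + B*(-3 + B²))
z(b, F) = F + F*(-70 - 10*b) (z(b, F) = (-10*(7 + b))*F + F = (-70 - 10*b)*F + F = F*(-70 - 10*b) + F = F + F*(-70 - 10*b))
m(X) = 312 - 239*X + 80*X³ (m(X) = X - 1*(-8)*(69 + 10*(-3 + X³ - 3*X)) = X - 1*(-8)*(69 + (-30 - 30*X + 10*X³)) = X - 1*(-8)*(39 - 30*X + 10*X³) = X + (312 - 240*X + 80*X³) = 312 - 239*X + 80*X³)
34988 + m(155) = 34988 + (312 - 239*155 + 80*155³) = 34988 + (312 - 37045 + 80*3723875) = 34988 + (312 - 37045 + 297910000) = 34988 + 297873267 = 297908255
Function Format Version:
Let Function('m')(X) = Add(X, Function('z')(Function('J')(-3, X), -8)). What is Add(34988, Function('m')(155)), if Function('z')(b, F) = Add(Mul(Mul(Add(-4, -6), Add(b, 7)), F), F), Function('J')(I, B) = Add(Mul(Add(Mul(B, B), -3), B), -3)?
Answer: 297908255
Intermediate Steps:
Function('J')(I, B) = Add(-3, Mul(B, Add(-3, Pow(B, 2)))) (Function('J')(I, B) = Add(Mul(Add(Pow(B, 2), -3), B), -3) = Add(Mul(Add(-3, Pow(B, 2)), B), -3) = Add(Mul(B, Add(-3, Pow(B, 2))), -3) = Add(-3, Mul(B, Add(-3, Pow(B, 2)))))
Function('z')(b, F) = Add(F, Mul(F, Add(-70, Mul(-10, b)))) (Function('z')(b, F) = Add(Mul(Mul(-10, Add(7, b)), F), F) = Add(Mul(Add(-70, Mul(-10, b)), F), F) = Add(Mul(F, Add(-70, Mul(-10, b))), F) = Add(F, Mul(F, Add(-70, Mul(-10, b)))))
Function('m')(X) = Add(312, Mul(-239, X), Mul(80, Pow(X, 3))) (Function('m')(X) = Add(X, Mul(-1, -8, Add(69, Mul(10, Add(-3, Pow(X, 3), Mul(-3, X)))))) = Add(X, Mul(-1, -8, Add(69, Add(-30, Mul(-30, X), Mul(10, Pow(X, 3)))))) = Add(X, Mul(-1, -8, Add(39, Mul(-30, X), Mul(10, Pow(X, 3))))) = Add(X, Add(312, Mul(-240, X), Mul(80, Pow(X, 3)))) = Add(312, Mul(-239, X), Mul(80, Pow(X, 3))))
Add(34988, Function('m')(155)) = Add(34988, Add(312, Mul(-239, 155), Mul(80, Pow(155, 3)))) = Add(34988, Add(312, -37045, Mul(80, 3723875))) = Add(34988, Add(312, -37045, 297910000)) = Add(34988, 297873267) = 297908255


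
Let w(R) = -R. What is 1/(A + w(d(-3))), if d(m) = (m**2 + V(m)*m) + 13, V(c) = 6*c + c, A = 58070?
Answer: 1/57985 ≈ 1.7246e-5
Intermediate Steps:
V(c) = 7*c
d(m) = 13 + 8*m**2 (d(m) = (m**2 + (7*m)*m) + 13 = (m**2 + 7*m**2) + 13 = 8*m**2 + 13 = 13 + 8*m**2)
1/(A + w(d(-3))) = 1/(58070 - (13 + 8*(-3)**2)) = 1/(58070 - (13 + 8*9)) = 1/(58070 - (13 + 72)) = 1/(58070 - 1*85) = 1/(58070 - 85) = 1/57985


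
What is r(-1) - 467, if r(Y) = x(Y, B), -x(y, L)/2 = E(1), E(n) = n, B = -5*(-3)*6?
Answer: -469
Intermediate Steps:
B = 90 (B = 15*6 = 90)
x(y, L) = -2 (x(y, L) = -2*1 = -2)
r(Y) = -2
r(-1) - 467 = -2 - 467 = -469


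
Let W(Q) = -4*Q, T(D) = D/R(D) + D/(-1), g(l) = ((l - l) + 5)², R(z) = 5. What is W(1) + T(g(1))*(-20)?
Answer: 396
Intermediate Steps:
g(l) = 25 (g(l) = (0 + 5)² = 5² = 25)
T(D) = -4*D/5 (T(D) = D/5 + D/(-1) = D*(⅕) + D*(-1) = D/5 - D = -4*D/5)
W(1) + T(g(1))*(-20) = -4*1 - ⅘*25*(-20) = -4 - 20*(-20) = -4 + 400 = 396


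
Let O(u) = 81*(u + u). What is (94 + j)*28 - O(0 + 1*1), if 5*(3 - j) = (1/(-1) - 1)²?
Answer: 12658/5 ≈ 2531.6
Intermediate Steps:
O(u) = 162*u (O(u) = 81*(2*u) = 162*u)
j = 11/5 (j = 3 - (1/(-1) - 1)²/5 = 3 - (-1 - 1)²/5 = 3 - ⅕*(-2)² = 3 - ⅕*4 = 3 - ⅘ = 11/5 ≈ 2.2000)
(94 + j)*28 - O(0 + 1*1) = (94 + 11/5)*28 - 162*(0 + 1*1) = (481/5)*28 - 162*(0 + 1) = 13468/5 - 162 = 12658/5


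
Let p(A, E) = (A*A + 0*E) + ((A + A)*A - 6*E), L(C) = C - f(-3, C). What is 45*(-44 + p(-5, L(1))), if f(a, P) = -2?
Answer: 585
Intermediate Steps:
L(C) = 2 + C (L(C) = C - 1*(-2) = C + 2 = 2 + C)
p(A, E) = -6*E + 3*A² (p(A, E) = (A² + 0) + ((2*A)*A - 6*E) = A² + (2*A² - 6*E) = A² + (-6*E + 2*A²) = -6*E + 3*A²)
45*(-44 + p(-5, L(1))) = 45*(-44 + (-6*(2 + 1) + 3*(-5)²)) = 45*(-44 + (-6*3 + 3*25)) = 45*(-44 + (-18 + 75)) = 45*(-44 + 57) = 45*13 = 585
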